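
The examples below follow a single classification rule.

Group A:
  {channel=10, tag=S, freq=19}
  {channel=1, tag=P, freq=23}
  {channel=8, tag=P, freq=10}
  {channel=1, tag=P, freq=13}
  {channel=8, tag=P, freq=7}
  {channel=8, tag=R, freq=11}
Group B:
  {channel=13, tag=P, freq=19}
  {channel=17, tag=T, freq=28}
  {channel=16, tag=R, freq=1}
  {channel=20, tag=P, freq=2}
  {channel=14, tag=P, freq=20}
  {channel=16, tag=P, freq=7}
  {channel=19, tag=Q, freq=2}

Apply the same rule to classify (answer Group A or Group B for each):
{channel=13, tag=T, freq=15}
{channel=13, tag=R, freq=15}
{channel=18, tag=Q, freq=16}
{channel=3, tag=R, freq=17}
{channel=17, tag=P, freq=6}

The distinguishing property — channel ≤ 10 — holds for all the 'Group A' cases and none of the 'Group B' cases.
Group B: {channel=13, tag=T, freq=15}, since channel = 13. Group B: {channel=13, tag=R, freq=15}, since channel = 13. Group B: {channel=18, tag=Q, freq=16}, since channel = 18. Group A: {channel=3, tag=R, freq=17}, since channel = 3. Group B: {channel=17, tag=P, freq=6}, since channel = 17.

Group B, Group B, Group B, Group A, Group B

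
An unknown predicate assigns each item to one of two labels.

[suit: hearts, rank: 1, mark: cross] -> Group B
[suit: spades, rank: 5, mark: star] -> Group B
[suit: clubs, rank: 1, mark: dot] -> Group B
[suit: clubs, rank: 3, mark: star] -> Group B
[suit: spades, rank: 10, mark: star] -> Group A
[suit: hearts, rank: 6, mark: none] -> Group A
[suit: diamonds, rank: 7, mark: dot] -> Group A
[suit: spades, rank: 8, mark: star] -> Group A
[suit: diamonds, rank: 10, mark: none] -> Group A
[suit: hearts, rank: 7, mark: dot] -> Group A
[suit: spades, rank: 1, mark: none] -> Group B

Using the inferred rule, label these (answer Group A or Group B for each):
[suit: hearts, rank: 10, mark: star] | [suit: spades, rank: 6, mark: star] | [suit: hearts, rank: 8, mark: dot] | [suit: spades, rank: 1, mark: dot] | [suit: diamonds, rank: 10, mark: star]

Group A, Group A, Group A, Group B, Group A

All 'Group A' examples share one property — rank ≥ 6 — and every 'Group B' example lacks it.
[suit: hearts, rank: 10, mark: star] → rank = 10 → Group A. [suit: spades, rank: 6, mark: star] → rank = 6 → Group A. [suit: hearts, rank: 8, mark: dot] → rank = 8 → Group A. [suit: spades, rank: 1, mark: dot] → rank = 1 → Group B. [suit: diamonds, rank: 10, mark: star] → rank = 10 → Group A.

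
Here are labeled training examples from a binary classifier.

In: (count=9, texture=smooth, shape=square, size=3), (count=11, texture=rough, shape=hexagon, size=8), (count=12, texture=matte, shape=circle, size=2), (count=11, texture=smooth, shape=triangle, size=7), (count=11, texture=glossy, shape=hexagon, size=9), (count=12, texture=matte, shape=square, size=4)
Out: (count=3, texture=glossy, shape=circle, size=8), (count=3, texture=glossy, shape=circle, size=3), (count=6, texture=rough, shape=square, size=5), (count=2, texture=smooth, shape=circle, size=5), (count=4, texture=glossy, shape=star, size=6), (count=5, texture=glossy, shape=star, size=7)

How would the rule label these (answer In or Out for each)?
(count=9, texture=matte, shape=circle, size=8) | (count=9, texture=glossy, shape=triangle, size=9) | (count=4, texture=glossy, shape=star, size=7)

All 'In' examples share one property — count ≥ 9 — and every 'Out' example lacks it.
(count=9, texture=matte, shape=circle, size=8): count = 9 — qualifies, so In.
(count=9, texture=glossy, shape=triangle, size=9): count = 9 — qualifies, so In.
(count=4, texture=glossy, shape=star, size=7): count = 4 — lacks this property, so Out.

In, In, Out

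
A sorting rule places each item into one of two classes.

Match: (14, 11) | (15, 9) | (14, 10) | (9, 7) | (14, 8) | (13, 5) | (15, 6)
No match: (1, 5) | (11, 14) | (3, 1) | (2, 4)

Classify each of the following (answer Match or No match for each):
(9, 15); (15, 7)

No match, Match

The distinguishing property — first > second AND sum ≥ 6 — holds for all the 'Match' cases and none of the 'No match' cases.
(9, 15): 9 < 15, 9+15 = 24, does not satisfy this → No match.
(15, 7): 15 > 7, 15+7 = 22, matches → Match.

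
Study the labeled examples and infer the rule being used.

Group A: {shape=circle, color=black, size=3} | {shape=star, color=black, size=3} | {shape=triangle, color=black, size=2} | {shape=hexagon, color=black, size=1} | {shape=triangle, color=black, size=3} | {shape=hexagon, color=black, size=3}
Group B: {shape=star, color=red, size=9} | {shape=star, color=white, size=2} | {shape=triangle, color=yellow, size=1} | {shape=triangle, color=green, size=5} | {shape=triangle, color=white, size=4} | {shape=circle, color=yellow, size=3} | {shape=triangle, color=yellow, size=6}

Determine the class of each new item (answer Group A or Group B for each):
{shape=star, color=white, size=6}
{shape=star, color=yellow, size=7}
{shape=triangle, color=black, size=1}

Group B, Group B, Group A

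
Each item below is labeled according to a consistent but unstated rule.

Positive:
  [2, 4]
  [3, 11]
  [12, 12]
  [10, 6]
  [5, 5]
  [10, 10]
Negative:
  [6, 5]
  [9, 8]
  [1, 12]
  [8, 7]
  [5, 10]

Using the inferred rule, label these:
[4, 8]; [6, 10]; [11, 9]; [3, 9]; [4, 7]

Positive, Positive, Positive, Positive, Negative

All 'Positive' examples share one property — sum is even — and every 'Negative' example lacks it.
[4, 8] → 4+8 = 12 → Positive.
[6, 10] → 6+10 = 16 → Positive.
[11, 9] → 11+9 = 20 → Positive.
[3, 9] → 3+9 = 12 → Positive.
[4, 7] → 4+7 = 11 → Negative.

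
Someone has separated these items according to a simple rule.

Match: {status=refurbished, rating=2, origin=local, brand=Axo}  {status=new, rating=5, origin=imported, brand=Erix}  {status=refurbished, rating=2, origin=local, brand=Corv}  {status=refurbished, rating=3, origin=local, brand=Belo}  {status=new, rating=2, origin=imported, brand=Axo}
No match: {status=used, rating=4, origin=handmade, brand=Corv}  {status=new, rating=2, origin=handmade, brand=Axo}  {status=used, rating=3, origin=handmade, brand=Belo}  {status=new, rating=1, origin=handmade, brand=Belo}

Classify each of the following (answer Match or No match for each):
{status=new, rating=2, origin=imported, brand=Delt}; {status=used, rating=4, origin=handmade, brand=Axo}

One predicate separates the groups cleanly: origin is not handmade.
{status=new, rating=2, origin=imported, brand=Delt} — origin is imported, hence Match.
{status=used, rating=4, origin=handmade, brand=Axo} — origin is handmade, hence No match.

Match, No match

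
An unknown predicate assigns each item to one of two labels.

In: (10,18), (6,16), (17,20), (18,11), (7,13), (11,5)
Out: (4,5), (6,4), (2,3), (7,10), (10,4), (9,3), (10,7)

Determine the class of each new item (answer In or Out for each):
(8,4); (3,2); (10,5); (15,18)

The rule appears to be: max ≥ 11.

Out, Out, Out, In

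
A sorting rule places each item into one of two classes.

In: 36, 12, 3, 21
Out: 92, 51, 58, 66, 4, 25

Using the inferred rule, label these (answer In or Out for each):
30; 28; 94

In, Out, Out

The rule appears to be: multiple of 3 AND at most 36.
30 — 30 = 3·10, 30 ≤ 36, hence In.
28 — 28 = 3·9 + 1, 28 ≤ 36, hence Out.
94 — 94 = 3·31 + 1, 94 > 36, hence Out.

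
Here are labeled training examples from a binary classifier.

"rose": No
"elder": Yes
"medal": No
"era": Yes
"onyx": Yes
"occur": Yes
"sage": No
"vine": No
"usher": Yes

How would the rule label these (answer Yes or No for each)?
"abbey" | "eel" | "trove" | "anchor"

Yes, Yes, No, Yes

All 'Yes' examples share one property — starts with a vowel — and every 'No' example lacks it.
"abbey": Yes (starts with 'a').
"eel": Yes (starts with 'e').
"trove": No (starts with 't').
"anchor": Yes (starts with 'a').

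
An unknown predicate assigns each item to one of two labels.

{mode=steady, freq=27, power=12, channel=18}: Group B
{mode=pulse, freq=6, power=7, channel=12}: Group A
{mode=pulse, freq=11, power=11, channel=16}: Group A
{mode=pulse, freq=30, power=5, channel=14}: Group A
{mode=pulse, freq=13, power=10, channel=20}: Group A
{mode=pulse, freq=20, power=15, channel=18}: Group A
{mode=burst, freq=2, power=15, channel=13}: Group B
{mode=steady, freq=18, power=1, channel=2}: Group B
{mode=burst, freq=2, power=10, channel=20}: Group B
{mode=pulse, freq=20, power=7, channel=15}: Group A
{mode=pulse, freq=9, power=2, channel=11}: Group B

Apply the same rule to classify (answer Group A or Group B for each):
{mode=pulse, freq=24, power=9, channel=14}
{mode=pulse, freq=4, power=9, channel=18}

Group A, Group A

The common property of the 'Group A' items is: mode is pulse AND power ≥ 5. No 'Group B' item has it.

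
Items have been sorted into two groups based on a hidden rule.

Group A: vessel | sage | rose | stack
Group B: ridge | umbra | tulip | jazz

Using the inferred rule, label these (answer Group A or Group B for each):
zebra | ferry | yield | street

Group B, Group B, Group B, Group A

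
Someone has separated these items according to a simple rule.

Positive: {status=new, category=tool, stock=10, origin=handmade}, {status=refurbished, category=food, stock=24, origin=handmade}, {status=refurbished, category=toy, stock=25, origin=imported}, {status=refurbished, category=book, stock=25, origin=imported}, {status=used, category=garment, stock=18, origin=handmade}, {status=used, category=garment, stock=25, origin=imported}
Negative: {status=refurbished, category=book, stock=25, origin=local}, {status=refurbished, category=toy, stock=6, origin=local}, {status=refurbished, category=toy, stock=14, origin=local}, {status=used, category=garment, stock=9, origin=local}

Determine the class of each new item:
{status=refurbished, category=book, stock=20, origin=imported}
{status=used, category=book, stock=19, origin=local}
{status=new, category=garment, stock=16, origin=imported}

The common property of the 'Positive' items is: origin is not local. No 'Negative' item has it.
{status=refurbished, category=book, stock=20, origin=imported}: origin is imported — fits, so Positive. {status=used, category=book, stock=19, origin=local}: origin is local — does not satisfy this, so Negative. {status=new, category=garment, stock=16, origin=imported}: origin is imported — fits, so Positive.

Positive, Negative, Positive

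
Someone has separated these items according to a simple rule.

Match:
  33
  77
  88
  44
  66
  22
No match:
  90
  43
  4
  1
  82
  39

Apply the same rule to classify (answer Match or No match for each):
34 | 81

No match, No match

One predicate separates the groups cleanly: multiple of 11.
34 → 34 = 11·3 + 1 → No match.
81 → 81 = 11·7 + 4 → No match.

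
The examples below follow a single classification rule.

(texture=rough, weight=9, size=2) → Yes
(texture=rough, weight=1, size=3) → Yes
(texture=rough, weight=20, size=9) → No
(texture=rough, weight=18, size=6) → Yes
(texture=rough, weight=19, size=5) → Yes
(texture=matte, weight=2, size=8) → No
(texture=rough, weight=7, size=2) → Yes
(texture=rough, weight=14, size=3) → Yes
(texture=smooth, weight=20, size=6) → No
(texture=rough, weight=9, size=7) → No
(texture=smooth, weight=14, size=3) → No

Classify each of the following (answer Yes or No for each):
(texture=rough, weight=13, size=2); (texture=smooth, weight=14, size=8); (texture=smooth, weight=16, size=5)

The rule appears to be: texture is rough AND size ≤ 6.
(texture=rough, weight=13, size=2): Yes (texture is rough, size = 2). (texture=smooth, weight=14, size=8): No (texture is smooth, size = 8). (texture=smooth, weight=16, size=5): No (texture is smooth, size = 5).

Yes, No, No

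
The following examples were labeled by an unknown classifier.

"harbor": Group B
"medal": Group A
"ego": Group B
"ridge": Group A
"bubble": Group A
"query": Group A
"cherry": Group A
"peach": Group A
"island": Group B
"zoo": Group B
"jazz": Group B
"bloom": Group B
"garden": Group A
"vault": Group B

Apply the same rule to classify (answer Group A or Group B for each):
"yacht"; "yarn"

Group B, Group B

One predicate separates the groups cleanly: length ≥ 4 AND contains 'e'.
"yacht" → length 5, no 'e' → Group B. "yarn" → length 4, no 'e' → Group B.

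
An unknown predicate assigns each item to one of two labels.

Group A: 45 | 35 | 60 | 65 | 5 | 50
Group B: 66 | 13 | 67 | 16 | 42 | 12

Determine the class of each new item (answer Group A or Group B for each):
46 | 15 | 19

All 'Group A' examples share one property — multiple of 5 — and every 'Group B' example lacks it.

Group B, Group A, Group B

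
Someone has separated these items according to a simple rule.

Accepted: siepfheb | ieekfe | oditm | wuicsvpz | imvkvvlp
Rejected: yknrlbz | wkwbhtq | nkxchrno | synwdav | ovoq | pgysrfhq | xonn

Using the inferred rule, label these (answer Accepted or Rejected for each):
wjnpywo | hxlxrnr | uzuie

Rejected, Rejected, Accepted

The pattern is that an item is 'Accepted' exactly when: contains 'i'.
wjnpywo → no 'i' → Rejected. hxlxrnr → no 'i' → Rejected. uzuie → has 'i' → Accepted.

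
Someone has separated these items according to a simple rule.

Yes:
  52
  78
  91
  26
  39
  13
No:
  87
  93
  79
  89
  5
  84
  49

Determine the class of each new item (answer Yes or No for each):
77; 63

No, No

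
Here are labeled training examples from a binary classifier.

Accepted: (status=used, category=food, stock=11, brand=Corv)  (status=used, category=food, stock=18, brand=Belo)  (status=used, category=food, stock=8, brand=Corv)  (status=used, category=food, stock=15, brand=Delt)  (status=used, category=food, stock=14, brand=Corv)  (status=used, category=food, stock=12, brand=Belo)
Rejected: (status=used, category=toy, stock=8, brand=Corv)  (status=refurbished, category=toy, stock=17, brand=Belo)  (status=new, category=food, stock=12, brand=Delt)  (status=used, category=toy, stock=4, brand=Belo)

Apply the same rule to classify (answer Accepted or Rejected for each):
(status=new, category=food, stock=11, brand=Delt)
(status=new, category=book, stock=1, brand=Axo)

Rejected, Rejected

All 'Accepted' examples share one property — category is food AND status is used — and every 'Rejected' example lacks it.
(status=new, category=food, stock=11, brand=Delt) → category is food, status is new → Rejected. (status=new, category=book, stock=1, brand=Axo) → category is book, status is new → Rejected.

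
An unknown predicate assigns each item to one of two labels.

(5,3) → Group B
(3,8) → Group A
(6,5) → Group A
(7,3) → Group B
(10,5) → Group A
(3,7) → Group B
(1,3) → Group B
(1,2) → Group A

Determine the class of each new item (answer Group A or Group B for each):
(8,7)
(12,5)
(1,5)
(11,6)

Group A, Group A, Group B, Group A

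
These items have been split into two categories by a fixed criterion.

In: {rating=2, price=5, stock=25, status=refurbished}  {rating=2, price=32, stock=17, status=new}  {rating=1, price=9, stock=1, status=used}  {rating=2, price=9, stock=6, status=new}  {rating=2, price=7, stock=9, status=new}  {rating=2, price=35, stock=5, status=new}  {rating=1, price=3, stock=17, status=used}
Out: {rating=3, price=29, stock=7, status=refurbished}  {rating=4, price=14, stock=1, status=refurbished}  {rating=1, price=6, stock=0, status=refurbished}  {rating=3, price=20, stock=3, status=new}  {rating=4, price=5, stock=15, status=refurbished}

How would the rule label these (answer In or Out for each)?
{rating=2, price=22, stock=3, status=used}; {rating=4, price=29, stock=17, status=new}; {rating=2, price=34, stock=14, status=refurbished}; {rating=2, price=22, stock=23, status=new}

The pattern is that an item is 'In' exactly when: stock ≥ 1 AND rating ≤ 2.
{rating=2, price=22, stock=3, status=used}: stock = 3, rating = 2, satisfies this → In. {rating=4, price=29, stock=17, status=new}: stock = 17, rating = 4, doesn't qualify → Out. {rating=2, price=34, stock=14, status=refurbished}: stock = 14, rating = 2, satisfies this → In. {rating=2, price=22, stock=23, status=new}: stock = 23, rating = 2, satisfies this → In.

In, Out, In, In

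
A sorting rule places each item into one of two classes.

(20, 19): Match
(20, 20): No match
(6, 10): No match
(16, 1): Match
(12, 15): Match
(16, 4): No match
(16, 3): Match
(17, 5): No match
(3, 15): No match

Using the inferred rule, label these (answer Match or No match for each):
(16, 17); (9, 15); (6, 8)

Match, No match, No match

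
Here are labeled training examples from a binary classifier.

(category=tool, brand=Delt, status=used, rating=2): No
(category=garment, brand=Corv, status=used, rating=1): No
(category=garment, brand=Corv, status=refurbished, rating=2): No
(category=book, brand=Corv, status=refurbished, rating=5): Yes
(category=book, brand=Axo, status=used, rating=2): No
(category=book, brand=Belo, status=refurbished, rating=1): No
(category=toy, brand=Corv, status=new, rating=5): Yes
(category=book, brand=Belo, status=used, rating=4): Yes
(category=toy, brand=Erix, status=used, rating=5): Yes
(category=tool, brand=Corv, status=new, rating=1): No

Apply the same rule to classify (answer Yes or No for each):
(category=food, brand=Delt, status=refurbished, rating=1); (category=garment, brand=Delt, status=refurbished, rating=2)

No, No

The pattern is that an item is 'Yes' exactly when: rating ≥ 4.
(category=food, brand=Delt, status=refurbished, rating=1) → rating = 1 → No. (category=garment, brand=Delt, status=refurbished, rating=2) → rating = 2 → No.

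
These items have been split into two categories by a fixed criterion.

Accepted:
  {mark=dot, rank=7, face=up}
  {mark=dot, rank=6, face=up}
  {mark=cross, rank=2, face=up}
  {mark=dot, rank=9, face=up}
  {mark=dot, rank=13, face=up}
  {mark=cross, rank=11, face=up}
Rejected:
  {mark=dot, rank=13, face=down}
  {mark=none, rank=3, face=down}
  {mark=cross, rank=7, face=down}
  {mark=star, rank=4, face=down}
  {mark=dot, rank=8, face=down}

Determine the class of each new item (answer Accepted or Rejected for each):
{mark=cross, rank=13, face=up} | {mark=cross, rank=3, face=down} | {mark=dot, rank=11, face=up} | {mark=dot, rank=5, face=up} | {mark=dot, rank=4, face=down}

The rule appears to be: face is up.

Accepted, Rejected, Accepted, Accepted, Rejected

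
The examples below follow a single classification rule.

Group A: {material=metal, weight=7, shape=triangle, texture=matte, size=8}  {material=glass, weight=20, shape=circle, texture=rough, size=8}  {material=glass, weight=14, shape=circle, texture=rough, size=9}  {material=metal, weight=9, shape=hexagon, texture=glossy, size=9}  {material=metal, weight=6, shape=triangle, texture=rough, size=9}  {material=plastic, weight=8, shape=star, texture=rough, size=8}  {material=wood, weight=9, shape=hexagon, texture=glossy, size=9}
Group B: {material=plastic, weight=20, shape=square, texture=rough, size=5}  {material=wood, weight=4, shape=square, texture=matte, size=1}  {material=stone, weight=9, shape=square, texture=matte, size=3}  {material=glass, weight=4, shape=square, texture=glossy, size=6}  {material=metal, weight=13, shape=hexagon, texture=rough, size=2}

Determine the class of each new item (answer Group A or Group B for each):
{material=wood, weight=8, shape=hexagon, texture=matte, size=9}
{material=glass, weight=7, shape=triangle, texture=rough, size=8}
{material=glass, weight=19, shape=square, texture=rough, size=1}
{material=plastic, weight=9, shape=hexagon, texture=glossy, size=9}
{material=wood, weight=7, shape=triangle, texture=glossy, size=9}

Rule: size ≥ 8. This holds for each 'Group A' example and fails for each 'Group B' one.
{material=wood, weight=8, shape=hexagon, texture=matte, size=9} → size = 9 → Group A. {material=glass, weight=7, shape=triangle, texture=rough, size=8} → size = 8 → Group A. {material=glass, weight=19, shape=square, texture=rough, size=1} → size = 1 → Group B. {material=plastic, weight=9, shape=hexagon, texture=glossy, size=9} → size = 9 → Group A. {material=wood, weight=7, shape=triangle, texture=glossy, size=9} → size = 9 → Group A.

Group A, Group A, Group B, Group A, Group A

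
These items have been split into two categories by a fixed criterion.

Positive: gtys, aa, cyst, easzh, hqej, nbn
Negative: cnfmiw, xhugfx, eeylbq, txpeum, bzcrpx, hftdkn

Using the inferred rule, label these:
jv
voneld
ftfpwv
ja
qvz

One predicate separates the groups cleanly: length ≤ 5.
jv — length 2, hence Positive. voneld — length 6, hence Negative. ftfpwv — length 6, hence Negative. ja — length 2, hence Positive. qvz — length 3, hence Positive.

Positive, Negative, Negative, Positive, Positive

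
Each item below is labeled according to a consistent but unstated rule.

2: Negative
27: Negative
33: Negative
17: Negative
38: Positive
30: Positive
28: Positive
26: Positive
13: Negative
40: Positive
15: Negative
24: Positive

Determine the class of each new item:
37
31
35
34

Every 'Positive' example satisfies: even AND at least 13. None of the 'Negative' examples do.
37: 37 is odd, 37 ≥ 13, does not pass → Negative.
31: 31 is odd, 31 ≥ 13, does not pass → Negative.
35: 35 is odd, 35 ≥ 13, does not pass → Negative.
34: 34 is even, 34 ≥ 13, matches → Positive.

Negative, Negative, Negative, Positive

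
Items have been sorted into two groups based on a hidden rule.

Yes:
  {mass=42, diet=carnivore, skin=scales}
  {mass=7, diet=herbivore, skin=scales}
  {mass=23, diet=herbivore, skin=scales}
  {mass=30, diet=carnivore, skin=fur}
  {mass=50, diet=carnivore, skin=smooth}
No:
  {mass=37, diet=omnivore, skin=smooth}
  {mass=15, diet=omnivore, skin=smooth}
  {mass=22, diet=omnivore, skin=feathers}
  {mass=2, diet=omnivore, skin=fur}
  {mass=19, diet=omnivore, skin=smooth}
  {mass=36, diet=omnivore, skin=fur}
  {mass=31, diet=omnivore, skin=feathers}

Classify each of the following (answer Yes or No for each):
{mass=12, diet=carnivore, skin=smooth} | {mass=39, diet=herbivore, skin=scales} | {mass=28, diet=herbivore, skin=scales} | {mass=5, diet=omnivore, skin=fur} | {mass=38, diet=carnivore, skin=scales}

The common property of the 'Yes' items is: diet is not omnivore. No 'No' item has it.
Yes: {mass=12, diet=carnivore, skin=smooth}, since diet is carnivore.
Yes: {mass=39, diet=herbivore, skin=scales}, since diet is herbivore.
Yes: {mass=28, diet=herbivore, skin=scales}, since diet is herbivore.
No: {mass=5, diet=omnivore, skin=fur}, since diet is omnivore.
Yes: {mass=38, diet=carnivore, skin=scales}, since diet is carnivore.

Yes, Yes, Yes, No, Yes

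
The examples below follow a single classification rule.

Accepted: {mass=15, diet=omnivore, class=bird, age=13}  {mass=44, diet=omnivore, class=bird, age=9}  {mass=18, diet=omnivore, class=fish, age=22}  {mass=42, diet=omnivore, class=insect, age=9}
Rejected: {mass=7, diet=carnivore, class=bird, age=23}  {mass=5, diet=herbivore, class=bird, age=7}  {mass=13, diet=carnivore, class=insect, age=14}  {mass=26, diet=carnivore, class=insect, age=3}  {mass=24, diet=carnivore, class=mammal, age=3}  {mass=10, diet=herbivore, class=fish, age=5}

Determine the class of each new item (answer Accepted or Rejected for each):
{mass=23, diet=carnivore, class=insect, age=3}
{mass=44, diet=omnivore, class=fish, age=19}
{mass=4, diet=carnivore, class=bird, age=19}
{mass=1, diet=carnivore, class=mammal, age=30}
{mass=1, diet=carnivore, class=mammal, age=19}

Rejected, Accepted, Rejected, Rejected, Rejected

The common property of the 'Accepted' items is: diet is omnivore. No 'Rejected' item has it.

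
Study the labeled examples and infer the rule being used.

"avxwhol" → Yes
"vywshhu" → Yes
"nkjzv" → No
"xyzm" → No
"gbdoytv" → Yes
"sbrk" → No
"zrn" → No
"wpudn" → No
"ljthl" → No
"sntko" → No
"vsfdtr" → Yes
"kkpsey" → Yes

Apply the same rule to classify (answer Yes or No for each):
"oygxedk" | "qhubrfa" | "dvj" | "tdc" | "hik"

A rule that fits every label: length ≥ 6 — true of each 'Yes' example, false of each 'No' one.
"oygxedk": Yes (length 7). "qhubrfa": Yes (length 7). "dvj": No (length 3). "tdc": No (length 3). "hik": No (length 3).

Yes, Yes, No, No, No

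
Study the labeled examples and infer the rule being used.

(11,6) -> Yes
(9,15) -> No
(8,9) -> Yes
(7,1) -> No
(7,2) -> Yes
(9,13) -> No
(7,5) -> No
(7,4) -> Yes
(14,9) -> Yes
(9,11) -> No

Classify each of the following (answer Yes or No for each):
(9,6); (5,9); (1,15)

Yes, No, No

A rule that fits every label: sum is odd — true of each 'Yes' example, false of each 'No' one.
(9,6) → 9+6 = 15 → Yes.
(5,9) → 5+9 = 14 → No.
(1,15) → 1+15 = 16 → No.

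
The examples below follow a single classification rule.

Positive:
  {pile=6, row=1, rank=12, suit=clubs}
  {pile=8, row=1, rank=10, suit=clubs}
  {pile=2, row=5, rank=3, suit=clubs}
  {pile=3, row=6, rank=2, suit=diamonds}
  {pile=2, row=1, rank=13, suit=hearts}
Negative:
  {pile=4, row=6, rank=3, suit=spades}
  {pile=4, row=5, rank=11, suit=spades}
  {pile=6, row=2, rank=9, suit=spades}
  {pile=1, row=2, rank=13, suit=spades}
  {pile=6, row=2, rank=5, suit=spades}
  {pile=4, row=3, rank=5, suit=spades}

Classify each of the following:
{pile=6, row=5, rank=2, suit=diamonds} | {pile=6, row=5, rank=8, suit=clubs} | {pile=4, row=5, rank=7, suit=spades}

One predicate separates the groups cleanly: suit is not spades.
{pile=6, row=5, rank=2, suit=diamonds} — suit is diamonds, hence Positive.
{pile=6, row=5, rank=8, suit=clubs} — suit is clubs, hence Positive.
{pile=4, row=5, rank=7, suit=spades} — suit is spades, hence Negative.

Positive, Positive, Negative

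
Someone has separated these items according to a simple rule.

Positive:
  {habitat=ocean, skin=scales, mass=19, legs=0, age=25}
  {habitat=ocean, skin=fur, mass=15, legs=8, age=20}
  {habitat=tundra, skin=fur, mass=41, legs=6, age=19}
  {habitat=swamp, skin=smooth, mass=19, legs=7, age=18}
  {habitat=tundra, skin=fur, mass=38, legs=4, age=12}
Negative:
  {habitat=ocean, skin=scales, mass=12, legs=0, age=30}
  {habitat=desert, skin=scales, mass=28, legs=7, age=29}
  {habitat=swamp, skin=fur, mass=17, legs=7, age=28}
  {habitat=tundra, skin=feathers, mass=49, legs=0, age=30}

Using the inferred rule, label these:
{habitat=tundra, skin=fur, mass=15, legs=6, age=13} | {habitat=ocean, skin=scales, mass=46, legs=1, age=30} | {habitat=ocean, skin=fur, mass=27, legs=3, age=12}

A rule that fits every label: age ≤ 25 — true of each 'Positive' example, false of each 'Negative' one.
{habitat=tundra, skin=fur, mass=15, legs=6, age=13}: age = 13 — satisfies this, so Positive.
{habitat=ocean, skin=scales, mass=46, legs=1, age=30}: age = 30 — does not fit, so Negative.
{habitat=ocean, skin=fur, mass=27, legs=3, age=12}: age = 12 — satisfies this, so Positive.

Positive, Negative, Positive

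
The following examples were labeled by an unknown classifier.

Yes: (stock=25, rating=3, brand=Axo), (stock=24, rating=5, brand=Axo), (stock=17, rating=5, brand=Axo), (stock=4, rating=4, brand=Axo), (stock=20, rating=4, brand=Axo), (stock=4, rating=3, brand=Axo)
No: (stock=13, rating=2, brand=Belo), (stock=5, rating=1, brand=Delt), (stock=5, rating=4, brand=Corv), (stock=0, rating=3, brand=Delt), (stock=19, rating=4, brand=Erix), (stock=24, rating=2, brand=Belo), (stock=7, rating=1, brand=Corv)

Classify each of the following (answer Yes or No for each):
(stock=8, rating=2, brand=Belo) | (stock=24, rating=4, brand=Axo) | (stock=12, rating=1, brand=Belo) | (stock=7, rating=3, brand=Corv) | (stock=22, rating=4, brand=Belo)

No, Yes, No, No, No

Rule: brand is Axo. This holds for each 'Yes' example and fails for each 'No' one.
(stock=8, rating=2, brand=Belo) → brand is Belo → No. (stock=24, rating=4, brand=Axo) → brand is Axo → Yes. (stock=12, rating=1, brand=Belo) → brand is Belo → No. (stock=7, rating=3, brand=Corv) → brand is Corv → No. (stock=22, rating=4, brand=Belo) → brand is Belo → No.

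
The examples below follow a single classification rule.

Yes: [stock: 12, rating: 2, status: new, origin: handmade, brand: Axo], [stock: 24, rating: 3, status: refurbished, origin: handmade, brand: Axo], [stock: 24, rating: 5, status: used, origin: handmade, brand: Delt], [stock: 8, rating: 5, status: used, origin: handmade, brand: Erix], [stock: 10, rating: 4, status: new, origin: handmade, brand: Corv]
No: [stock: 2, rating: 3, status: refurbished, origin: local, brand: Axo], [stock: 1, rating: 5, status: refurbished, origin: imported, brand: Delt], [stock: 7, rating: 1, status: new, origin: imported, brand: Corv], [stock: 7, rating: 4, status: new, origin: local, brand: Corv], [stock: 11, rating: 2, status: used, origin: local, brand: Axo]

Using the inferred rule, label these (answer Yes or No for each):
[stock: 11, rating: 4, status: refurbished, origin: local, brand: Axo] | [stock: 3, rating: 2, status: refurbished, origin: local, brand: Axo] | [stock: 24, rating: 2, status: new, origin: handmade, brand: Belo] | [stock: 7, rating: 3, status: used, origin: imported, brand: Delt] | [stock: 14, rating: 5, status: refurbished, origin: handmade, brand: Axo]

One predicate separates the groups cleanly: origin is handmade.
[stock: 11, rating: 4, status: refurbished, origin: local, brand: Axo] → origin is local → No. [stock: 3, rating: 2, status: refurbished, origin: local, brand: Axo] → origin is local → No. [stock: 24, rating: 2, status: new, origin: handmade, brand: Belo] → origin is handmade → Yes. [stock: 7, rating: 3, status: used, origin: imported, brand: Delt] → origin is imported → No. [stock: 14, rating: 5, status: refurbished, origin: handmade, brand: Axo] → origin is handmade → Yes.

No, No, Yes, No, Yes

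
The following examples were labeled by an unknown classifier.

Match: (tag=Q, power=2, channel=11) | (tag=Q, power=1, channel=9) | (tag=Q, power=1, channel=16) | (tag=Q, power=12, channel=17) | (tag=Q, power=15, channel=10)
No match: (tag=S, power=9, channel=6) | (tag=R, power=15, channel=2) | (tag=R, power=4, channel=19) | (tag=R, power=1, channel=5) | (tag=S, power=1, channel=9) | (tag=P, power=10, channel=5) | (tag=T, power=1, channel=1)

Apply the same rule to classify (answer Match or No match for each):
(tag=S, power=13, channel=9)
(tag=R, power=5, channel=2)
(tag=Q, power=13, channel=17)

No match, No match, Match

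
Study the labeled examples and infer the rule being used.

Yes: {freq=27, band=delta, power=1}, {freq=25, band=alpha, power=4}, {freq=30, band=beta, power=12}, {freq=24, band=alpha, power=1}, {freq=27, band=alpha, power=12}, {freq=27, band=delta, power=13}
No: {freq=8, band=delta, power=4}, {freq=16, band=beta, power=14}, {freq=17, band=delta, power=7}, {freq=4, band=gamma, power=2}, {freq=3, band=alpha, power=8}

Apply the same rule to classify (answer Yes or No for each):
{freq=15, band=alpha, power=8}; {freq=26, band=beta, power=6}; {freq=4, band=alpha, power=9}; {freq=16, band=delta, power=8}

No, Yes, No, No

The distinguishing property — freq ≥ 24 — holds for all the 'Yes' cases and none of the 'No' cases.
{freq=15, band=alpha, power=8} — freq = 15, hence No. {freq=26, band=beta, power=6} — freq = 26, hence Yes. {freq=4, band=alpha, power=9} — freq = 4, hence No. {freq=16, band=delta, power=8} — freq = 16, hence No.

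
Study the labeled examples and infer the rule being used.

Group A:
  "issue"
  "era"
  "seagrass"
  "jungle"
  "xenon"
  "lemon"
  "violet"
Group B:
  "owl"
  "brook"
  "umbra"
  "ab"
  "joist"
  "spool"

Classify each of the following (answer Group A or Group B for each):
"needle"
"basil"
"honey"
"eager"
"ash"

Comparing the two groups points to one rule — contains 'e'.
"needle": has 'e', matches → Group A. "basil": no 'e', does not satisfy this → Group B. "honey": has 'e', matches → Group A. "eager": has 'e', matches → Group A. "ash": no 'e', does not satisfy this → Group B.

Group A, Group B, Group A, Group A, Group B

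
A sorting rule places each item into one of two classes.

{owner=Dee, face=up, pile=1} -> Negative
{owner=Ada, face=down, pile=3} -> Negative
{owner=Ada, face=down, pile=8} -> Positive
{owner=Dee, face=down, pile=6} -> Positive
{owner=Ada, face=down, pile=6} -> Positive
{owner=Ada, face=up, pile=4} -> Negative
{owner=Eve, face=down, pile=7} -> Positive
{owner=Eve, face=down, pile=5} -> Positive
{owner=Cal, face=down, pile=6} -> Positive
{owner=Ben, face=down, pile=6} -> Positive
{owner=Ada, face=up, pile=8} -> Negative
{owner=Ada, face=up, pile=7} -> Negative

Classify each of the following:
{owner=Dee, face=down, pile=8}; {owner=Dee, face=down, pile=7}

The classifier is using: face is down AND pile ≥ 4.
{owner=Dee, face=down, pile=8} → face is down, pile = 8 → Positive.
{owner=Dee, face=down, pile=7} → face is down, pile = 7 → Positive.

Positive, Positive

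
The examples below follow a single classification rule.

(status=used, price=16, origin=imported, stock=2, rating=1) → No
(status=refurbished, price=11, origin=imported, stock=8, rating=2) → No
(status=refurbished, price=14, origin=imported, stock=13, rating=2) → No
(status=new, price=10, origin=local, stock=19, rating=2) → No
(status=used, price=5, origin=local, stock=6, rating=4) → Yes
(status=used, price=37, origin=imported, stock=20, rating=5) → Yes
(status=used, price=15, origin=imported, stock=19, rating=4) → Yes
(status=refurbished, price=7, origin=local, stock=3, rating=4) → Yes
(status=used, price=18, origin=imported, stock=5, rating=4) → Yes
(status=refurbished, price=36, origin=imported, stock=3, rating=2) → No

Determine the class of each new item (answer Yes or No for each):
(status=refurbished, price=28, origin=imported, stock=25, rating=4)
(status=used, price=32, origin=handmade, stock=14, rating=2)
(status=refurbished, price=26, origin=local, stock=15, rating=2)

Yes, No, No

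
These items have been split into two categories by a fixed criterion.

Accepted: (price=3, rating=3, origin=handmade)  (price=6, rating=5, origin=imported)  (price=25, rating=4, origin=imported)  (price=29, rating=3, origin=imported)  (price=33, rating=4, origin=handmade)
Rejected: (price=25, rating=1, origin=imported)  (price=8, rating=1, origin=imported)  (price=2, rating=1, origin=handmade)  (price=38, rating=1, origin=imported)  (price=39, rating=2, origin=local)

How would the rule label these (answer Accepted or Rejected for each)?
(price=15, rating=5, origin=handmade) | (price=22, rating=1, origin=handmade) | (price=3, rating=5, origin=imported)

Accepted, Rejected, Accepted

Every 'Accepted' example satisfies: rating ≥ 3. None of the 'Rejected' examples do.
(price=15, rating=5, origin=handmade): rating = 5, qualifies → Accepted.
(price=22, rating=1, origin=handmade): rating = 1, does not satisfy this → Rejected.
(price=3, rating=5, origin=imported): rating = 5, qualifies → Accepted.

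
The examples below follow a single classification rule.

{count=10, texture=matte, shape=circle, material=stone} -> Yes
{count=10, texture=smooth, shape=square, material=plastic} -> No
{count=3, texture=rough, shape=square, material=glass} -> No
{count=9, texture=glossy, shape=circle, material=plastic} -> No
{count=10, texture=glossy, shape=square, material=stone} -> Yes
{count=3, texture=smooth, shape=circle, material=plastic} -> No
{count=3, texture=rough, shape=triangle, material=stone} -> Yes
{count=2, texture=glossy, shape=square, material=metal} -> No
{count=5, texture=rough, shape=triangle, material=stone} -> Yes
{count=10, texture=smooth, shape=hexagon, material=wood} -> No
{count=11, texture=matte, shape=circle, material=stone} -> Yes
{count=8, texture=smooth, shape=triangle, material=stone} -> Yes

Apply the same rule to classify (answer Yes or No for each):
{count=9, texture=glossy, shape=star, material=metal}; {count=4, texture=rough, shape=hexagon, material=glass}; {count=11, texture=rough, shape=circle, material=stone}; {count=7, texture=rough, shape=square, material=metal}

No, No, Yes, No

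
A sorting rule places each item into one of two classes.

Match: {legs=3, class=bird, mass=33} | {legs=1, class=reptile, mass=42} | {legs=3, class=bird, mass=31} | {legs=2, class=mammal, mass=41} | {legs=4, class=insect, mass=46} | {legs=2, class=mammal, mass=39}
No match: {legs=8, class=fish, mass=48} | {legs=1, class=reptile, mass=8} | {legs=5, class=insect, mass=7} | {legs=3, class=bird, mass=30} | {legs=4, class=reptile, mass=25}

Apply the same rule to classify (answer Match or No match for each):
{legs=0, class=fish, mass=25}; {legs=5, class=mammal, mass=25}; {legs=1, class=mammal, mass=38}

No match, No match, Match

The distinguishing property — mass ≥ 31 AND legs ≤ 4 — holds for all the 'Match' cases and none of the 'No match' cases.
{legs=0, class=fish, mass=25}: No match (mass = 25, legs = 0). {legs=5, class=mammal, mass=25}: No match (mass = 25, legs = 5). {legs=1, class=mammal, mass=38}: Match (mass = 38, legs = 1).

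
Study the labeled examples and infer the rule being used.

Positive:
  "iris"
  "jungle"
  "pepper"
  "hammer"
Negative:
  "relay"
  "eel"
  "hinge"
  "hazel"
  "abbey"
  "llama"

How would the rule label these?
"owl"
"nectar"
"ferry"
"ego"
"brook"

Checking candidate rules against both groups, what survives is: even length.
"owl" → length 3 → Negative.
"nectar" → length 6 → Positive.
"ferry" → length 5 → Negative.
"ego" → length 3 → Negative.
"brook" → length 5 → Negative.

Negative, Positive, Negative, Negative, Negative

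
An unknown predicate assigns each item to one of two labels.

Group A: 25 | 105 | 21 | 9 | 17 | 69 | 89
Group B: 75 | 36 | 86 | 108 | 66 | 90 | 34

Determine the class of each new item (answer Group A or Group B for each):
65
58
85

Group A, Group B, Group A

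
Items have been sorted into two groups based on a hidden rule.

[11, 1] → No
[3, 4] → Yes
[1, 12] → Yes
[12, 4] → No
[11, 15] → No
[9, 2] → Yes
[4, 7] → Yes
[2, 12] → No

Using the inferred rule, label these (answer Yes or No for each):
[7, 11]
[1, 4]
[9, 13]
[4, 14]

No, Yes, No, No

Rule: sum is odd. This holds for each 'Yes' example and fails for each 'No' one.
[7, 11] — 7+11 = 18, hence No. [1, 4] — 1+4 = 5, hence Yes. [9, 13] — 9+13 = 22, hence No. [4, 14] — 4+14 = 18, hence No.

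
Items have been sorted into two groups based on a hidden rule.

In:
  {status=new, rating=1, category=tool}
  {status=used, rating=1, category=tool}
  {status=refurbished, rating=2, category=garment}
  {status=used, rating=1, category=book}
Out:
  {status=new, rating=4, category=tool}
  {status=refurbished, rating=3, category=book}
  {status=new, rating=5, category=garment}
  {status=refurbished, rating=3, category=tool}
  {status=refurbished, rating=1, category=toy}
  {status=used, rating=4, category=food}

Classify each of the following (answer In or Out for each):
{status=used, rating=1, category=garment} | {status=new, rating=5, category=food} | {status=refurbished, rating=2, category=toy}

In, Out, Out

The rule appears to be: category is not toy AND rating ≤ 2.
In: {status=used, rating=1, category=garment}, since category is garment, rating = 1.
Out: {status=new, rating=5, category=food}, since category is food, rating = 5.
Out: {status=refurbished, rating=2, category=toy}, since category is toy, rating = 2.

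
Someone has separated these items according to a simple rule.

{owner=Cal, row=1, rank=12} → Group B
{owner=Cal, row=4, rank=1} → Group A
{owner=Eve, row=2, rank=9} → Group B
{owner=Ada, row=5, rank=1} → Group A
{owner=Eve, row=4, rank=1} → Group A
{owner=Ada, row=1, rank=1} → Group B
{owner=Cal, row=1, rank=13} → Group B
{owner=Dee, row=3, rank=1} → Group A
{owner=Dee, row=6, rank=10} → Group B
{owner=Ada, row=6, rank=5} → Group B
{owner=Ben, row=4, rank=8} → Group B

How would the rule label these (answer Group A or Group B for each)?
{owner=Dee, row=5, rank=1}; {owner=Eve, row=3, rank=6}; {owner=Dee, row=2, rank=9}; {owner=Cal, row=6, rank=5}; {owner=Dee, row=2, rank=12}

The distinguishing property — rank = 1 AND row ≥ 2 — holds for all the 'Group A' cases and none of the 'Group B' cases.

Group A, Group B, Group B, Group B, Group B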